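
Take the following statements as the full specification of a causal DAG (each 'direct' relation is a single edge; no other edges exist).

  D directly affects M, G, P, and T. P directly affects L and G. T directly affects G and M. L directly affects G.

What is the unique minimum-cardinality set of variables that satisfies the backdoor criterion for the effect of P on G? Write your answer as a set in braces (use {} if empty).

Variables eligible for adjustment (non-descendants of P, excluding P and G): {D, M, T}.
Backdoor paths from P to G:
  P1: P <- D -> T -> G
  P2: P <- D -> G
  P3: P <- D -> M <- T -> G
The empty set is not sufficient: P1 (P <- D -> T -> G) has no collider blocking it and no conditioned non-collider, so it is open.
Try {D}:
  P1: blocked at fork node D ∈ conditioning set.
  P2: blocked at fork node D ∈ conditioning set.
  P3: blocked at fork node D ∈ conditioning set.
{D} contains no descendant of P and blocks every backdoor path.
No other singleton works — e.g. {T} leaves P2 open — so {D} is the unique smallest valid adjustment set.

{D}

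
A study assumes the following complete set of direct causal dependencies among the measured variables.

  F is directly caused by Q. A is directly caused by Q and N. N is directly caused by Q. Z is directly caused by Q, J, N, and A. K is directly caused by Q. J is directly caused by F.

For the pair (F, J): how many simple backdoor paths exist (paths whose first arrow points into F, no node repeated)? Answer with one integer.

5

A backdoor path from F to J is any simple undirected path whose first edge points into F (i.e. leaves F via a parent).
Parents of F: {Q}.
Enumerating:
  P1: F <- Q -> N -> A -> Z <- J
  P2: F <- Q -> N -> Z <- J
  P3: F <- Q -> A <- N -> Z <- J
  P4: F <- Q -> A -> Z <- J
  P5: F <- Q -> Z <- J
That exhausts the simple backdoor paths. Count: 5.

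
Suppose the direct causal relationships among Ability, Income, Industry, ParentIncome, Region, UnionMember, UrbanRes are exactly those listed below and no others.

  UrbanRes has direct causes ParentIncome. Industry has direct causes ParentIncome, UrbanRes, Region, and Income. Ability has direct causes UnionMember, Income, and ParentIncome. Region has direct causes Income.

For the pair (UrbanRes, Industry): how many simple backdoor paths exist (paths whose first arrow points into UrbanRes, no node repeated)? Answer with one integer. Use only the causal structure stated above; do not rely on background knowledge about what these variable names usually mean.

3

A backdoor path from UrbanRes to Industry is any simple undirected path whose first edge points into UrbanRes (i.e. leaves UrbanRes via a parent).
Parents of UrbanRes: {ParentIncome}.
Enumerating:
  P1: UrbanRes <- ParentIncome -> Ability <- Income -> Region -> Industry
  P2: UrbanRes <- ParentIncome -> Ability <- Income -> Industry
  P3: UrbanRes <- ParentIncome -> Industry
That exhausts the simple backdoor paths. Count: 3.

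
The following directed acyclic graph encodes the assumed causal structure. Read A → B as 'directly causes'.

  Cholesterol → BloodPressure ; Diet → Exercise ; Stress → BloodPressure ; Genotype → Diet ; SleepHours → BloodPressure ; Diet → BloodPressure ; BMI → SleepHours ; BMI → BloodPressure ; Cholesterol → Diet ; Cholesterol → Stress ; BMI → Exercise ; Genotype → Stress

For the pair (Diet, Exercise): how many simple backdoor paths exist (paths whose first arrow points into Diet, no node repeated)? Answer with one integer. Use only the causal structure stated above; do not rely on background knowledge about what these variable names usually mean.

8

A backdoor path from Diet to Exercise is any simple undirected path whose first edge points into Diet (i.e. leaves Diet via a parent).
Parents of Diet: {Cholesterol, Genotype}.
Enumerating:
  P1: Diet <- Cholesterol -> Stress -> BloodPressure <- BMI -> Exercise
  P2: Diet <- Cholesterol -> Stress -> BloodPressure <- SleepHours <- BMI -> Exercise
  P3: Diet <- Cholesterol -> BloodPressure <- BMI -> Exercise
  P4: Diet <- Cholesterol -> BloodPressure <- SleepHours <- BMI -> Exercise
  P5: Diet <- Genotype -> Stress <- Cholesterol -> BloodPressure <- BMI -> Exercise
  P6: Diet <- Genotype -> Stress <- Cholesterol -> BloodPressure <- SleepHours <- BMI -> Exercise
  P7: Diet <- Genotype -> Stress -> BloodPressure <- BMI -> Exercise
  P8: Diet <- Genotype -> Stress -> BloodPressure <- SleepHours <- BMI -> Exercise
That exhausts the simple backdoor paths. Count: 8.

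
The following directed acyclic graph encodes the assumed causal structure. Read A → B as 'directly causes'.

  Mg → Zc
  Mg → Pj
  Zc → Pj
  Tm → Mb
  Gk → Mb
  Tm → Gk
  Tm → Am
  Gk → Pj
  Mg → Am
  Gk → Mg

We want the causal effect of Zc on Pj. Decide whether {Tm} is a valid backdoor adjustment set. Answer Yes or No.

No

Backdoor paths from Zc to Pj (paths whose first edge points into Zc):
  P1: Zc <- Mg <- Gk -> Pj
  P2: Zc <- Mg -> Pj
  P3: Zc <- Mg -> Am <- Tm -> Gk -> Pj
  P4: Zc <- Mg -> Am <- Tm -> Mb <- Gk -> Pj
Condition 1 (no descendant of Zc in the set): holds — descendants of Zc are {Pj}; none are in {Tm}.
Condition 2 (every backdoor path blocked by {Tm}):
  P1: open — no interior node is in the conditioning set.
  P2: open — no interior node is in the conditioning set.
  P3: blocked at collider Am (neither it nor any descendant is in the conditioning set).
  P4: blocked at collider Am (neither it nor any descendant is in the conditioning set).
{Tm} does not satisfy the backdoor criterion.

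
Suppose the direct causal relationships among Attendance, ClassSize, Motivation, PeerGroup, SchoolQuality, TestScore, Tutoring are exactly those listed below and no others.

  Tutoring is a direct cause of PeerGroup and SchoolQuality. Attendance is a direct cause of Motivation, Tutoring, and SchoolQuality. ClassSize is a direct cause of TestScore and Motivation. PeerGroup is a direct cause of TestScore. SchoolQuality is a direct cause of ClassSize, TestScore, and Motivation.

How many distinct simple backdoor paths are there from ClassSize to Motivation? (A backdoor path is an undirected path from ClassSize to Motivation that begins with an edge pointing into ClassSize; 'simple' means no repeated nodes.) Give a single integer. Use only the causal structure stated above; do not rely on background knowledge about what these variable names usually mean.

A backdoor path from ClassSize to Motivation is any simple undirected path whose first edge points into ClassSize (i.e. leaves ClassSize via a parent).
Parents of ClassSize: {SchoolQuality}.
Enumerating:
  P1: ClassSize <- SchoolQuality <- Attendance -> Motivation
  P2: ClassSize <- SchoolQuality <- Tutoring <- Attendance -> Motivation
  P3: ClassSize <- SchoolQuality -> Motivation
  P4: ClassSize <- SchoolQuality -> TestScore <- PeerGroup <- Tutoring <- Attendance -> Motivation
That exhausts the simple backdoor paths. Count: 4.

4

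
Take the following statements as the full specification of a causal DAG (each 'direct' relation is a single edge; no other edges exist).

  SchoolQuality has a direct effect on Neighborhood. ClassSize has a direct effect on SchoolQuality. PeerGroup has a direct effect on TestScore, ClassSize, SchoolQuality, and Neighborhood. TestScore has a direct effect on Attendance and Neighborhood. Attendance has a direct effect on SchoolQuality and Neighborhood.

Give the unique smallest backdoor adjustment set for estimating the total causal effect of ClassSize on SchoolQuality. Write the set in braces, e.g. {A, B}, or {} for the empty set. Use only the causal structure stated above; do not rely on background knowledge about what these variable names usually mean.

Variables eligible for adjustment (non-descendants of ClassSize, excluding ClassSize and SchoolQuality): {Attendance, PeerGroup, TestScore}.
Backdoor paths from ClassSize to SchoolQuality:
  P1: ClassSize <- PeerGroup -> TestScore -> Attendance -> SchoolQuality
  P2: ClassSize <- PeerGroup -> TestScore -> Attendance -> Neighborhood <- SchoolQuality
  P3: ClassSize <- PeerGroup -> TestScore -> Neighborhood <- Attendance -> SchoolQuality
  P4: ClassSize <- PeerGroup -> TestScore -> Neighborhood <- SchoolQuality
  P5: ClassSize <- PeerGroup -> SchoolQuality
  P6: ClassSize <- PeerGroup -> Neighborhood <- TestScore -> Attendance -> SchoolQuality
  P7: ClassSize <- PeerGroup -> Neighborhood <- Attendance -> SchoolQuality
  P8: ClassSize <- PeerGroup -> Neighborhood <- SchoolQuality
The empty set is not sufficient: P1 (ClassSize <- PeerGroup -> TestScore -> Attendance -> SchoolQuality) has no collider blocking it and no conditioned non-collider, so it is open.
Try {PeerGroup}:
  P1: blocked at fork node PeerGroup ∈ conditioning set.
  P2: blocked at fork node PeerGroup ∈ conditioning set.
  P3: blocked at fork node PeerGroup ∈ conditioning set.
  P4: blocked at fork node PeerGroup ∈ conditioning set.
  P5: blocked at fork node PeerGroup ∈ conditioning set.
  P6: blocked at fork node PeerGroup ∈ conditioning set.
  P7: blocked at fork node PeerGroup ∈ conditioning set.
  P8: blocked at fork node PeerGroup ∈ conditioning set.
{PeerGroup} contains no descendant of ClassSize and blocks every backdoor path.
No other singleton works — e.g. {TestScore} leaves P5 open — so {PeerGroup} is the unique smallest valid adjustment set.

{PeerGroup}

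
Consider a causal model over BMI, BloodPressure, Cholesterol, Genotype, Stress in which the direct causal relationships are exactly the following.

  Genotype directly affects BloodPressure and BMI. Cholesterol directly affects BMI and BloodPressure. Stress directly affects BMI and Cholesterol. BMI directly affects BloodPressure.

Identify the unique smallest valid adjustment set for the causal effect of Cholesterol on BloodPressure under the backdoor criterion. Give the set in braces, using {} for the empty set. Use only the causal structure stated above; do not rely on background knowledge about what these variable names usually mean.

Variables eligible for adjustment (non-descendants of Cholesterol, excluding Cholesterol and BloodPressure): {Genotype, Stress}.
Backdoor paths from Cholesterol to BloodPressure:
  P1: Cholesterol <- Stress -> BMI <- Genotype -> BloodPressure
  P2: Cholesterol <- Stress -> BMI -> BloodPressure
The empty set is not sufficient: P2 (Cholesterol <- Stress -> BMI -> BloodPressure) has no collider blocking it and no conditioned non-collider, so it is open.
Try {Stress}:
  P1: blocked at fork node Stress ∈ conditioning set.
  P2: blocked at fork node Stress ∈ conditioning set.
{Stress} contains no descendant of Cholesterol and blocks every backdoor path.
No other singleton works — e.g. {Genotype} leaves P2 open — so {Stress} is the unique smallest valid adjustment set.

{Stress}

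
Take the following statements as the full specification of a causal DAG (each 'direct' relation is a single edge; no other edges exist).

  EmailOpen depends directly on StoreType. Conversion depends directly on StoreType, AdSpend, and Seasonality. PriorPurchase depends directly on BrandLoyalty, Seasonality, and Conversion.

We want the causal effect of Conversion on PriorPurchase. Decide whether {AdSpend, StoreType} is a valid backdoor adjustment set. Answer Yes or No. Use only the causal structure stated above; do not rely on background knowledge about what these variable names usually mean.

Backdoor paths from Conversion to PriorPurchase (paths whose first edge points into Conversion):
  P1: Conversion <- Seasonality -> PriorPurchase
Condition 1 (no descendant of Conversion in the set): holds — descendants of Conversion are {PriorPurchase}; none are in {AdSpend, StoreType}.
Condition 2 (every backdoor path blocked by {AdSpend, StoreType}):
  P1: open — no interior node is in the conditioning set.
{AdSpend, StoreType} does not satisfy the backdoor criterion.

No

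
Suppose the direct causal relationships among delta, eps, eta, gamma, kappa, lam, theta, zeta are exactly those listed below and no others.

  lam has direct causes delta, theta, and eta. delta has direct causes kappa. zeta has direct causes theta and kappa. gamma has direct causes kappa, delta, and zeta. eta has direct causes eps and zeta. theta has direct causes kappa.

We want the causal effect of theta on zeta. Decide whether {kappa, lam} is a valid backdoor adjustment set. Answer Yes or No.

No

Backdoor paths from theta to zeta (paths whose first edge points into theta):
  P1: theta <- kappa -> delta -> lam <- eta <- zeta
  P2: theta <- kappa -> delta -> gamma <- zeta
  P3: theta <- kappa -> zeta
  P4: theta <- kappa -> gamma <- delta -> lam <- eta <- zeta
  P5: theta <- kappa -> gamma <- zeta
Condition 1 (no descendant of theta in the set): FAILS — lam is a descendant of theta.
Condition 2 (every backdoor path blocked by {kappa, lam}):
  P1: blocked at fork node kappa ∈ conditioning set.
  P2: blocked at fork node kappa ∈ conditioning set.
  P3: blocked at fork node kappa ∈ conditioning set.
  P4: blocked at fork node kappa ∈ conditioning set.
  P5: blocked at fork node kappa ∈ conditioning set.
{kappa, lam} does not satisfy the backdoor criterion.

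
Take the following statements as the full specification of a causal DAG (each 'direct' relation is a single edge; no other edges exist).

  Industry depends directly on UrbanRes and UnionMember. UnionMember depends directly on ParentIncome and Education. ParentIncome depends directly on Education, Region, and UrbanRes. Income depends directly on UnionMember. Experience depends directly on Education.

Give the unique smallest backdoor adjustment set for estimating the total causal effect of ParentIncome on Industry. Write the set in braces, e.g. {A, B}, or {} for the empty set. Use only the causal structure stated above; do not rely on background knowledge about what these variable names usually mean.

{Education, UrbanRes}

Variables eligible for adjustment (non-descendants of ParentIncome, excluding ParentIncome and Industry): {Education, Experience, Region, UrbanRes}.
Backdoor paths from ParentIncome to Industry:
  P1: ParentIncome <- UrbanRes -> Industry
  P2: ParentIncome <- Education -> UnionMember -> Industry
The empty set is not sufficient: P1 (ParentIncome <- UrbanRes -> Industry) has no collider blocking it and no conditioned non-collider, so it is open.
Try {Education, UrbanRes}:
  P1: blocked at fork node UrbanRes ∈ conditioning set.
  P2: blocked at fork node Education ∈ conditioning set.
{Education, UrbanRes} contains no descendant of ParentIncome and blocks every backdoor path.
Every element of {Education, UrbanRes} is needed (dropping Education leaves P2 open; dropping UrbanRes leaves P1 open), so no proper subset is valid.
Among all size-2 subsets of the eligible variables, only {Education, UrbanRes} blocks every backdoor path, so it is the unique smallest valid adjustment set.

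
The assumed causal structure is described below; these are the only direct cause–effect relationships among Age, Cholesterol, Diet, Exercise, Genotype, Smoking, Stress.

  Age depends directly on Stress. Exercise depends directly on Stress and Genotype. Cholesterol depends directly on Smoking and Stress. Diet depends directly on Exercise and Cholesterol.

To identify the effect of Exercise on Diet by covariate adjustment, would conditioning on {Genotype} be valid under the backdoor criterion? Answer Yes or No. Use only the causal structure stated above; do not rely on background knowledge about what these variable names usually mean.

Backdoor paths from Exercise to Diet (paths whose first edge points into Exercise):
  P1: Exercise <- Stress -> Cholesterol -> Diet
Condition 1 (no descendant of Exercise in the set): holds — descendants of Exercise are {Diet}; none are in {Genotype}.
Condition 2 (every backdoor path blocked by {Genotype}):
  P1: open — no interior node is in the conditioning set.
{Genotype} does not satisfy the backdoor criterion.

No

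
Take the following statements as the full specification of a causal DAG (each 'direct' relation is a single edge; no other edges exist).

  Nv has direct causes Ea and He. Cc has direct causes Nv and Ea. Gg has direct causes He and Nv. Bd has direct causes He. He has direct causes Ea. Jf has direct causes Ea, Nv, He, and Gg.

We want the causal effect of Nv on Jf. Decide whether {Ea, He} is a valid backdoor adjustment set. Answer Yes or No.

Yes

Backdoor paths from Nv to Jf (paths whose first edge points into Nv):
  P1: Nv <- Ea -> He -> Gg -> Jf
  P2: Nv <- Ea -> He -> Jf
  P3: Nv <- Ea -> Jf
  P4: Nv <- He <- Ea -> Jf
  P5: Nv <- He -> Gg -> Jf
  P6: Nv <- He -> Jf
Condition 1 (no descendant of Nv in the set): holds — descendants of Nv are {Cc, Gg, Jf}; none are in {Ea, He}.
Condition 2 (every backdoor path blocked by {Ea, He}):
  P1: blocked at fork node Ea ∈ conditioning set.
  P2: blocked at fork node Ea ∈ conditioning set.
  P3: blocked at fork node Ea ∈ conditioning set.
  P4: blocked at chain node He ∈ conditioning set.
  P5: blocked at fork node He ∈ conditioning set.
  P6: blocked at fork node He ∈ conditioning set.
{Ea, He} satisfies the backdoor criterion.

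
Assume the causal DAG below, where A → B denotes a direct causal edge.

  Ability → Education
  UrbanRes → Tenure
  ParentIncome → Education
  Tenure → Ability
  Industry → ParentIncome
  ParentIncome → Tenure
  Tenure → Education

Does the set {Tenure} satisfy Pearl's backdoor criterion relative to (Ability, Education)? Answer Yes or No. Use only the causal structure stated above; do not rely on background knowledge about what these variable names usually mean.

Yes

Backdoor paths from Ability to Education (paths whose first edge points into Ability):
  P1: Ability <- Tenure <- ParentIncome -> Education
  P2: Ability <- Tenure -> Education
Condition 1 (no descendant of Ability in the set): holds — descendants of Ability are {Education}; none are in {Tenure}.
Condition 2 (every backdoor path blocked by {Tenure}):
  P1: blocked at chain node Tenure ∈ conditioning set.
  P2: blocked at fork node Tenure ∈ conditioning set.
{Tenure} satisfies the backdoor criterion.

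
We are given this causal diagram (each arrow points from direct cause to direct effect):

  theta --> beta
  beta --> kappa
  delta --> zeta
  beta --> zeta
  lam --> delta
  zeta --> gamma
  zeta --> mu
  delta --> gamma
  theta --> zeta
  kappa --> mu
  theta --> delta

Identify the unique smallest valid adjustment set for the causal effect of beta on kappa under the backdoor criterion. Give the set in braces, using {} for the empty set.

{}

Variables eligible for adjustment (non-descendants of beta, excluding beta and kappa): {delta, lam, theta}.
Backdoor paths from beta to kappa:
  P1: beta <- theta -> delta -> zeta -> mu <- kappa
  P2: beta <- theta -> delta -> gamma <- zeta -> mu <- kappa
  P3: beta <- theta -> zeta -> mu <- kappa
Each backdoor path contains an unconditioned collider, so every path is already blocked with the empty conditioning set:
  P1: blocked at collider mu (neither it nor any descendant is in the conditioning set).
  P2: blocked at collider gamma (neither it nor any descendant is in the conditioning set).
  P3: blocked at collider mu (neither it nor any descendant is in the conditioning set).
The empty set is therefore the unique smallest valid set.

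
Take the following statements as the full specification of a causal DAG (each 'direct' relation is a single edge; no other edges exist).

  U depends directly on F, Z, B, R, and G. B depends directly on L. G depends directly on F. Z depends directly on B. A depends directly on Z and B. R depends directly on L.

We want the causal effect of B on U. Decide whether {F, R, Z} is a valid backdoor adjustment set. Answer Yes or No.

Backdoor paths from B to U (paths whose first edge points into B):
  P1: B <- L -> R -> U
Condition 1 (no descendant of B in the set): FAILS — Z is a descendant of B.
Condition 2 (every backdoor path blocked by {F, R, Z}):
  P1: blocked at chain node R ∈ conditioning set.
{F, R, Z} does not satisfy the backdoor criterion.

No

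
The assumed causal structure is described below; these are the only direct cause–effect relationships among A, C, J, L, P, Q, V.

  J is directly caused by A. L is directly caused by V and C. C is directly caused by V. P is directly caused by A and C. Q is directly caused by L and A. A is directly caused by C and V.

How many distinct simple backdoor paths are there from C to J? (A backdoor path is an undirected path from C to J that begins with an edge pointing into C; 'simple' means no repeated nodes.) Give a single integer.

2

A backdoor path from C to J is any simple undirected path whose first edge points into C (i.e. leaves C via a parent).
Parents of C: {V}.
Enumerating:
  P1: C <- V -> A -> J
  P2: C <- V -> L -> Q <- A -> J
That exhausts the simple backdoor paths. Count: 2.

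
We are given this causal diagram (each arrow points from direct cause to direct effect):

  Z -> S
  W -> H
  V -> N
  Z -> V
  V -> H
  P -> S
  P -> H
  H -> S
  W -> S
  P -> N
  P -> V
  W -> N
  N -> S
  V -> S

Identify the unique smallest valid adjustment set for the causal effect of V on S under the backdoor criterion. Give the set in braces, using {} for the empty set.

Variables eligible for adjustment (non-descendants of V, excluding V and S): {P, W, Z}.
Backdoor paths from V to S:
  P1: V <- P -> N <- W -> H -> S
  P2: V <- P -> N <- W -> S
  P3: V <- P -> N -> S
  P4: V <- P -> H <- W -> N -> S
  P5: V <- P -> H <- W -> S
  P6: V <- P -> H -> S
  P7: V <- P -> S
  P8: V <- Z -> S
The empty set is not sufficient: P3 (V <- P -> N -> S) has no collider blocking it and no conditioned non-collider, so it is open.
Try {P, Z}:
  P1: blocked at fork node P ∈ conditioning set.
  P2: blocked at fork node P ∈ conditioning set.
  P3: blocked at fork node P ∈ conditioning set.
  P4: blocked at fork node P ∈ conditioning set.
  P5: blocked at fork node P ∈ conditioning set.
  P6: blocked at fork node P ∈ conditioning set.
  P7: blocked at fork node P ∈ conditioning set.
  P8: blocked at fork node Z ∈ conditioning set.
{P, Z} contains no descendant of V and blocks every backdoor path.
Every element of {P, Z} is needed (dropping P leaves P3 open; dropping Z leaves P8 open), so no proper subset is valid.
Among all size-2 subsets of the eligible variables, only {P, Z} blocks every backdoor path, so it is the unique smallest valid adjustment set.

{P, Z}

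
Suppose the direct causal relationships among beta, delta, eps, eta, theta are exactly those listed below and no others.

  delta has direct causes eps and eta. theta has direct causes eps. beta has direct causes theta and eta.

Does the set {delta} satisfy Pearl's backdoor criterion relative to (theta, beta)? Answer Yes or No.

Backdoor paths from theta to beta (paths whose first edge points into theta):
  P1: theta <- eps -> delta <- eta -> beta
Condition 1 (no descendant of theta in the set): holds — descendants of theta are {beta}; none are in {delta}.
Condition 2 (every backdoor path blocked by {delta}):
  P1: open — collider(s) delta are conditioned on (or have a conditioned descendant) and no non-collider on the path is in the set.
{delta} does not satisfy the backdoor criterion.

No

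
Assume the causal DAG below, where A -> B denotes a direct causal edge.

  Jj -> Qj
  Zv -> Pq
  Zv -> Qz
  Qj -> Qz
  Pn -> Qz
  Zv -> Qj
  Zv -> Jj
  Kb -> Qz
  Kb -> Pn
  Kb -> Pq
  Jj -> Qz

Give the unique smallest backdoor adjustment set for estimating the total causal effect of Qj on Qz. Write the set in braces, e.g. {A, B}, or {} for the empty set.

{Jj, Zv}

Variables eligible for adjustment (non-descendants of Qj, excluding Qj and Qz): {Jj, Kb, Pn, Pq, Zv}.
Backdoor paths from Qj to Qz:
  P1: Qj <- Zv -> Jj -> Qz
  P2: Qj <- Zv -> Pq <- Kb -> Pn -> Qz
  P3: Qj <- Zv -> Pq <- Kb -> Qz
  P4: Qj <- Zv -> Qz
  P5: Qj <- Jj <- Zv -> Pq <- Kb -> Pn -> Qz
  P6: Qj <- Jj <- Zv -> Pq <- Kb -> Qz
  P7: Qj <- Jj <- Zv -> Qz
  P8: Qj <- Jj -> Qz
The empty set is not sufficient: P1 (Qj <- Zv -> Jj -> Qz) has no collider blocking it and no conditioned non-collider, so it is open.
Try {Jj, Zv}:
  P1: blocked at fork node Zv ∈ conditioning set.
  P2: blocked at fork node Zv ∈ conditioning set.
  P3: blocked at fork node Zv ∈ conditioning set.
  P4: blocked at fork node Zv ∈ conditioning set.
  P5: blocked at chain node Jj ∈ conditioning set.
  P6: blocked at chain node Jj ∈ conditioning set.
  P7: blocked at chain node Jj ∈ conditioning set.
  P8: blocked at fork node Jj ∈ conditioning set.
{Jj, Zv} contains no descendant of Qj and blocks every backdoor path.
Every element of {Jj, Zv} is needed (dropping Jj leaves P8 open; dropping Zv leaves P4 open), so no proper subset is valid.
Among all size-2 subsets of the eligible variables, only {Jj, Zv} blocks every backdoor path, so it is the unique smallest valid adjustment set.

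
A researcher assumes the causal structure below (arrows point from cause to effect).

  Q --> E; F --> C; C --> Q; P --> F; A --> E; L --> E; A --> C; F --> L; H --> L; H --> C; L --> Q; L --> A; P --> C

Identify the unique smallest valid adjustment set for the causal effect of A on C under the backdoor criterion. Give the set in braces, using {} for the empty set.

{L}

Variables eligible for adjustment (non-descendants of A, excluding A and C): {F, H, L, P}.
Backdoor paths from A to C:
  P1: A <- L <- F <- P -> C
  P2: A <- L <- F -> C
  P3: A <- L <- H -> C
  P4: A <- L -> Q <- C
  P5: A <- L -> E <- Q <- C
The empty set is not sufficient: P1 (A <- L <- F <- P -> C) has no collider blocking it and no conditioned non-collider, so it is open.
Try {L}:
  P1: blocked at chain node L ∈ conditioning set.
  P2: blocked at chain node L ∈ conditioning set.
  P3: blocked at chain node L ∈ conditioning set.
  P4: blocked at fork node L ∈ conditioning set.
  P5: blocked at fork node L ∈ conditioning set.
{L} contains no descendant of A and blocks every backdoor path.
No other singleton works — e.g. {P} leaves P2 open — so {L} is the unique smallest valid adjustment set.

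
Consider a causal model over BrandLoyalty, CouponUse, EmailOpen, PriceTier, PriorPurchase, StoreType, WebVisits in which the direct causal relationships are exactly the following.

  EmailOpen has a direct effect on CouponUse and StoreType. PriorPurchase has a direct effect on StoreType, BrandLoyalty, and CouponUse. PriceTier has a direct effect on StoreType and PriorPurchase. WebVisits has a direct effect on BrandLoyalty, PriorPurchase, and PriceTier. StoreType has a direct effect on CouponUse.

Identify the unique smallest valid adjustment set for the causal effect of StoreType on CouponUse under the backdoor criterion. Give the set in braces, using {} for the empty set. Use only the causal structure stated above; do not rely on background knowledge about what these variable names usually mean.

{EmailOpen, PriorPurchase}

Variables eligible for adjustment (non-descendants of StoreType, excluding StoreType and CouponUse): {BrandLoyalty, EmailOpen, PriceTier, PriorPurchase, WebVisits}.
Backdoor paths from StoreType to CouponUse:
  P1: StoreType <- EmailOpen -> CouponUse
  P2: StoreType <- PriceTier <- WebVisits -> PriorPurchase -> CouponUse
  P3: StoreType <- PriceTier <- WebVisits -> BrandLoyalty <- PriorPurchase -> CouponUse
  P4: StoreType <- PriceTier -> PriorPurchase -> CouponUse
  P5: StoreType <- PriorPurchase -> CouponUse
The empty set is not sufficient: P1 (StoreType <- EmailOpen -> CouponUse) has no collider blocking it and no conditioned non-collider, so it is open.
Try {EmailOpen, PriorPurchase}:
  P1: blocked at fork node EmailOpen ∈ conditioning set.
  P2: blocked at chain node PriorPurchase ∈ conditioning set.
  P3: blocked at collider BrandLoyalty (neither it nor any descendant is in the conditioning set).
  P4: blocked at chain node PriorPurchase ∈ conditioning set.
  P5: blocked at fork node PriorPurchase ∈ conditioning set.
{EmailOpen, PriorPurchase} contains no descendant of StoreType and blocks every backdoor path.
Every element of {EmailOpen, PriorPurchase} is needed (dropping EmailOpen leaves P1 open; dropping PriorPurchase leaves P2 open), so no proper subset is valid.
Among all size-2 subsets of the eligible variables, only {EmailOpen, PriorPurchase} blocks every backdoor path, so it is the unique smallest valid adjustment set.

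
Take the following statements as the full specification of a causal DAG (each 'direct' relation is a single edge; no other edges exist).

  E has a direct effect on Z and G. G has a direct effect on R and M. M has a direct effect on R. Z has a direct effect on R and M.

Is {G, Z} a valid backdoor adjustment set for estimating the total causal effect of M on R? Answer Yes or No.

Backdoor paths from M to R (paths whose first edge points into M):
  P1: M <- Z <- E -> G -> R
  P2: M <- Z -> R
  P3: M <- G <- E -> Z -> R
  P4: M <- G -> R
Condition 1 (no descendant of M in the set): holds — descendants of M are {R}; none are in {G, Z}.
Condition 2 (every backdoor path blocked by {G, Z}):
  P1: blocked at chain node Z ∈ conditioning set.
  P2: blocked at fork node Z ∈ conditioning set.
  P3: blocked at chain node G ∈ conditioning set.
  P4: blocked at fork node G ∈ conditioning set.
{G, Z} satisfies the backdoor criterion.

Yes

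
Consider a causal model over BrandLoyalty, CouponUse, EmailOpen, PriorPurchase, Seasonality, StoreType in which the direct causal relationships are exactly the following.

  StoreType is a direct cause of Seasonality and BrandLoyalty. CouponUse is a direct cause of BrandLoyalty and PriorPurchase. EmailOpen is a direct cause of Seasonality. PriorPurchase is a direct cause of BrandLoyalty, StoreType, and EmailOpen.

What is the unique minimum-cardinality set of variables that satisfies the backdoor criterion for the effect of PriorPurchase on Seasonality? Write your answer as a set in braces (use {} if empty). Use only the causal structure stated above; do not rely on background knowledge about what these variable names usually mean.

{}

Variables eligible for adjustment (non-descendants of PriorPurchase, excluding PriorPurchase and Seasonality): {CouponUse}.
Backdoor paths from PriorPurchase to Seasonality:
  P1: PriorPurchase <- CouponUse -> BrandLoyalty <- StoreType -> Seasonality
Each backdoor path contains an unconditioned collider, so every path is already blocked with the empty conditioning set:
  P1: blocked at collider BrandLoyalty (neither it nor any descendant is in the conditioning set).
The empty set is therefore the unique smallest valid set.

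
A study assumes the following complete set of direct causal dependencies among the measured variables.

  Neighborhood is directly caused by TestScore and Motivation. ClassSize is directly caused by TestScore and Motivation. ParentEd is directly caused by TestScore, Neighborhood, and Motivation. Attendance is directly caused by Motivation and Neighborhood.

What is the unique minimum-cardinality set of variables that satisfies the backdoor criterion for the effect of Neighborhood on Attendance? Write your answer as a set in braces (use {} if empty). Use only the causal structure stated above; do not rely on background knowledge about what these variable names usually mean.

Variables eligible for adjustment (non-descendants of Neighborhood, excluding Neighborhood and Attendance): {ClassSize, Motivation, TestScore}.
Backdoor paths from Neighborhood to Attendance:
  P1: Neighborhood <- TestScore -> ClassSize <- Motivation -> Attendance
  P2: Neighborhood <- TestScore -> ParentEd <- Motivation -> Attendance
  P3: Neighborhood <- Motivation -> Attendance
The empty set is not sufficient: P3 (Neighborhood <- Motivation -> Attendance) has no collider blocking it and no conditioned non-collider, so it is open.
Try {Motivation}:
  P1: blocked at collider ClassSize (neither it nor any descendant is in the conditioning set).
  P2: blocked at collider ParentEd (neither it nor any descendant is in the conditioning set).
  P3: blocked at fork node Motivation ∈ conditioning set.
{Motivation} contains no descendant of Neighborhood and blocks every backdoor path.
No other singleton works — e.g. {TestScore} leaves P3 open — so {Motivation} is the unique smallest valid adjustment set.

{Motivation}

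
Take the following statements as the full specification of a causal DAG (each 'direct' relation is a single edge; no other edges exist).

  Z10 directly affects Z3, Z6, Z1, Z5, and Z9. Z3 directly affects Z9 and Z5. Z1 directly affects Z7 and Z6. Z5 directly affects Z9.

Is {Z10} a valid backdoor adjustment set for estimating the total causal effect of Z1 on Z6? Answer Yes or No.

Backdoor paths from Z1 to Z6 (paths whose first edge points into Z1):
  P1: Z1 <- Z10 -> Z6
Condition 1 (no descendant of Z1 in the set): holds — descendants of Z1 are {Z6, Z7}; none are in {Z10}.
Condition 2 (every backdoor path blocked by {Z10}):
  P1: blocked at fork node Z10 ∈ conditioning set.
{Z10} satisfies the backdoor criterion.

Yes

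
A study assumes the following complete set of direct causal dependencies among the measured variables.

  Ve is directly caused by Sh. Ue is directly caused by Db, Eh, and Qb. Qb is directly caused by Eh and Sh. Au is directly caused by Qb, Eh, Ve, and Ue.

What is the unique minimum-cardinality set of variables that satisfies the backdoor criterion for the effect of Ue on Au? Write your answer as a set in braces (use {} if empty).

{Eh, Qb}

Variables eligible for adjustment (non-descendants of Ue, excluding Ue and Au): {Db, Eh, Qb, Sh, Ve}.
Backdoor paths from Ue to Au:
  P1: Ue <- Eh -> Qb <- Sh -> Ve -> Au
  P2: Ue <- Eh -> Qb -> Au
  P3: Ue <- Eh -> Au
  P4: Ue <- Qb <- Sh -> Ve -> Au
  P5: Ue <- Qb <- Eh -> Au
  P6: Ue <- Qb -> Au
The empty set is not sufficient: P2 (Ue <- Eh -> Qb -> Au) has no collider blocking it and no conditioned non-collider, so it is open.
Try {Eh, Qb}:
  P1: blocked at fork node Eh ∈ conditioning set.
  P2: blocked at fork node Eh ∈ conditioning set.
  P3: blocked at fork node Eh ∈ conditioning set.
  P4: blocked at chain node Qb ∈ conditioning set.
  P5: blocked at chain node Qb ∈ conditioning set.
  P6: blocked at fork node Qb ∈ conditioning set.
{Eh, Qb} contains no descendant of Ue and blocks every backdoor path.
Every element of {Eh, Qb} is needed (dropping Eh leaves P1 open; dropping Qb leaves P4 open), so no proper subset is valid.
Among all size-2 subsets of the eligible variables, only {Eh, Qb} blocks every backdoor path, so it is the unique smallest valid adjustment set.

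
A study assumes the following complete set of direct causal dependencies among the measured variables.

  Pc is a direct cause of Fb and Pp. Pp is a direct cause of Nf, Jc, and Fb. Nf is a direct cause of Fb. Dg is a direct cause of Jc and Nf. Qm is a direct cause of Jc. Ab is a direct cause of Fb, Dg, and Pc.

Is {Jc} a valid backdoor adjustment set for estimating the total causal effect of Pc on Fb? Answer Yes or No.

Backdoor paths from Pc to Fb (paths whose first edge points into Pc):
  P1: Pc <- Ab -> Dg -> Jc <- Pp -> Nf -> Fb
  P2: Pc <- Ab -> Dg -> Jc <- Pp -> Fb
  P3: Pc <- Ab -> Dg -> Nf <- Pp -> Fb
  P4: Pc <- Ab -> Dg -> Nf -> Fb
  P5: Pc <- Ab -> Fb
Condition 1 (no descendant of Pc in the set): FAILS — Jc is a descendant of Pc.
Condition 2 (every backdoor path blocked by {Jc}):
  P1: open — collider(s) Jc are conditioned on (or have a conditioned descendant) and no non-collider on the path is in the set.
  P2: open — collider(s) Jc are conditioned on (or have a conditioned descendant) and no non-collider on the path is in the set.
  P3: blocked at collider Nf (neither it nor any descendant is in the conditioning set).
  P4: open — no interior node is in the conditioning set.
  P5: open — no interior node is in the conditioning set.
{Jc} does not satisfy the backdoor criterion.

No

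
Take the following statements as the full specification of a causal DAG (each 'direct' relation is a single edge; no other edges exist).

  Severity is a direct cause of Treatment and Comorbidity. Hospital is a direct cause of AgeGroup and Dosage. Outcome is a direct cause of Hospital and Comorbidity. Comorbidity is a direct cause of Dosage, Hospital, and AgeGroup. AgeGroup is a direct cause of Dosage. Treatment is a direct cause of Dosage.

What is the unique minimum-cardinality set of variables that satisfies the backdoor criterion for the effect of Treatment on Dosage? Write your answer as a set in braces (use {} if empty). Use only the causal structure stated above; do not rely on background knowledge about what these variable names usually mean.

Variables eligible for adjustment (non-descendants of Treatment, excluding Treatment and Dosage): {AgeGroup, Comorbidity, Hospital, Outcome, Severity}.
Backdoor paths from Treatment to Dosage:
  P1: Treatment <- Severity -> Comorbidity <- Outcome -> Hospital -> AgeGroup -> Dosage
  P2: Treatment <- Severity -> Comorbidity <- Outcome -> Hospital -> Dosage
  P3: Treatment <- Severity -> Comorbidity -> Hospital -> AgeGroup -> Dosage
  P4: Treatment <- Severity -> Comorbidity -> Hospital -> Dosage
  P5: Treatment <- Severity -> Comorbidity -> AgeGroup <- Hospital -> Dosage
  P6: Treatment <- Severity -> Comorbidity -> AgeGroup -> Dosage
  P7: Treatment <- Severity -> Comorbidity -> Dosage
The empty set is not sufficient: P3 (Treatment <- Severity -> Comorbidity -> Hospital -> AgeGroup -> Dosage) has no collider blocking it and no conditioned non-collider, so it is open.
Try {Severity}:
  P1: blocked at fork node Severity ∈ conditioning set.
  P2: blocked at fork node Severity ∈ conditioning set.
  P3: blocked at fork node Severity ∈ conditioning set.
  P4: blocked at fork node Severity ∈ conditioning set.
  P5: blocked at fork node Severity ∈ conditioning set.
  P6: blocked at fork node Severity ∈ conditioning set.
  P7: blocked at fork node Severity ∈ conditioning set.
{Severity} contains no descendant of Treatment and blocks every backdoor path.
No other singleton works — e.g. {Outcome} leaves P3 open — so {Severity} is the unique smallest valid adjustment set.

{Severity}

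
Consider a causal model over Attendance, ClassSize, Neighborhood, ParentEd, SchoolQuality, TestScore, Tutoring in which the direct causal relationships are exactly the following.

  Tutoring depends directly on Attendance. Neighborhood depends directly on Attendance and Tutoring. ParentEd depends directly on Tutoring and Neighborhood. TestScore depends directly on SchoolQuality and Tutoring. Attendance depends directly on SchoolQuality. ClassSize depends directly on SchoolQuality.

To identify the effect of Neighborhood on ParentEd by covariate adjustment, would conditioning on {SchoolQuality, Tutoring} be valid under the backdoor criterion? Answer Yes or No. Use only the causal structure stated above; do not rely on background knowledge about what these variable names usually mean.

Yes

Backdoor paths from Neighborhood to ParentEd (paths whose first edge points into Neighborhood):
  P1: Neighborhood <- Attendance <- SchoolQuality -> TestScore <- Tutoring -> ParentEd
  P2: Neighborhood <- Attendance -> Tutoring -> ParentEd
  P3: Neighborhood <- Tutoring -> ParentEd
Condition 1 (no descendant of Neighborhood in the set): holds — descendants of Neighborhood are {ParentEd}; none are in {SchoolQuality, Tutoring}.
Condition 2 (every backdoor path blocked by {SchoolQuality, Tutoring}):
  P1: blocked at fork node SchoolQuality ∈ conditioning set.
  P2: blocked at chain node Tutoring ∈ conditioning set.
  P3: blocked at fork node Tutoring ∈ conditioning set.
{SchoolQuality, Tutoring} satisfies the backdoor criterion.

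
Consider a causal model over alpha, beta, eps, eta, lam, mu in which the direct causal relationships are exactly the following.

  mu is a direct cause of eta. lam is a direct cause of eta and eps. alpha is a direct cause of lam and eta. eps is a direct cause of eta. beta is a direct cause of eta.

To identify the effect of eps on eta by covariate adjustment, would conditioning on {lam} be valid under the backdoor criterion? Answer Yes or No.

Backdoor paths from eps to eta (paths whose first edge points into eps):
  P1: eps <- lam <- alpha -> eta
  P2: eps <- lam -> eta
Condition 1 (no descendant of eps in the set): holds — descendants of eps are {eta}; none are in {lam}.
Condition 2 (every backdoor path blocked by {lam}):
  P1: blocked at chain node lam ∈ conditioning set.
  P2: blocked at fork node lam ∈ conditioning set.
{lam} satisfies the backdoor criterion.

Yes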